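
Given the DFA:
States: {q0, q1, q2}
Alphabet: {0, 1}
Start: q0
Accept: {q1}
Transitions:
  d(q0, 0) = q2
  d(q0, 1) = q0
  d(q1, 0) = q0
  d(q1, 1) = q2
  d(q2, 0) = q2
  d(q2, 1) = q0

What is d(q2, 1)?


Looking up transition d(q2, 1)

q0


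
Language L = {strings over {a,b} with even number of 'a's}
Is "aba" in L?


count('a') = 2; 2 mod 2 = 0

Yes, "aba" is in L


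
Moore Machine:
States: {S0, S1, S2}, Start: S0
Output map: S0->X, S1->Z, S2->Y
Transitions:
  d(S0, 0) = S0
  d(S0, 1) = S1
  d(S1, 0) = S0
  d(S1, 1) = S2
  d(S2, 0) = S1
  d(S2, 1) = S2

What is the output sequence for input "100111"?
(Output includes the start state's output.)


Start: S0 (output X)
  --1--> S1 (output Z)
  --0--> S0 (output X)
  --0--> S0 (output X)
  --1--> S1 (output Z)
  --1--> S2 (output Y)
  --1--> S2 (output Y)

"XZXXZYY"


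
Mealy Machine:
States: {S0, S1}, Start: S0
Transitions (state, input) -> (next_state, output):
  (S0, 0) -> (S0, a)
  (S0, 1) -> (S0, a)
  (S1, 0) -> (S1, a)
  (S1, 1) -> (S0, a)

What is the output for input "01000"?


Step-by-step:
  (S0, 0) -> (S0, a)
  (S0, 1) -> (S0, a)
  (S0, 0) -> (S0, a)
  (S0, 0) -> (S0, a)
  (S0, 0) -> (S0, a)

"aaaaa"


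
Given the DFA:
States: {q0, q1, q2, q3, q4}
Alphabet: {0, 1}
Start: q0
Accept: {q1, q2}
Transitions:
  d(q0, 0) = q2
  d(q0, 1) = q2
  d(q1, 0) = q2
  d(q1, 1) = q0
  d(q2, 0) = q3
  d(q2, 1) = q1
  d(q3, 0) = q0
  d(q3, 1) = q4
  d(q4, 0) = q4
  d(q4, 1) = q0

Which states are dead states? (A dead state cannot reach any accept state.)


Forward reachability from each state:
  q0 -> reaches accept state q1 (live)
  q1 -> reaches accept state q1 (live)
  q2 -> reaches accept state q1 (live)
  q3 -> reaches accept state q1 (live)
  q4 -> reaches accept state q1 (live)

None (all states can reach an accept state)


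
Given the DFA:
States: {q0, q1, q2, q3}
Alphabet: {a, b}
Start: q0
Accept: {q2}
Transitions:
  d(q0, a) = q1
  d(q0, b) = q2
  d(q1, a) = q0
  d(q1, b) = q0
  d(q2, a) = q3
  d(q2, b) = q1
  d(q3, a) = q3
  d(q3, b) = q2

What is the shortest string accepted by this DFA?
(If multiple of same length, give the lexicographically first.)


BFS by string length (lex-first path to each state shown):
  len 0: q0<-""
  len 1: q1<-"a", q2<-"b"
Found accept state at length 1.

"b"


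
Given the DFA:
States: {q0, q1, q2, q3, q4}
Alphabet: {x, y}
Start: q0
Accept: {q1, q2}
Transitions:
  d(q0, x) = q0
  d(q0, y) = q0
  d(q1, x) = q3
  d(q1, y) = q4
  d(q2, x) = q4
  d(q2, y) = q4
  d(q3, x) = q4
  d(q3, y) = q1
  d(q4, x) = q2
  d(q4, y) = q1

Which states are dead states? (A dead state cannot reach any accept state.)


Forward reachability from each state:
  q0 -> reaches {q0}, no accept state (dead)
  q1 -> reaches accept state q1 (live)
  q2 -> reaches accept state q1 (live)
  q3 -> reaches accept state q1 (live)
  q4 -> reaches accept state q1 (live)

{q0}


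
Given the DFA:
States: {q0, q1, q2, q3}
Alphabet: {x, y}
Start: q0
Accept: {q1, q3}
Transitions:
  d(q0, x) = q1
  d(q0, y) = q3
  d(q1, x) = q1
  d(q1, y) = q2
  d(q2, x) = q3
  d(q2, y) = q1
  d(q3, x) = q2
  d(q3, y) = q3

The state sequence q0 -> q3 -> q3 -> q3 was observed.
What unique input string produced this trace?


Trace back each transition to find the symbol:
  q0 --[y]--> q3
  q3 --[y]--> q3
  q3 --[y]--> q3

"yyy"


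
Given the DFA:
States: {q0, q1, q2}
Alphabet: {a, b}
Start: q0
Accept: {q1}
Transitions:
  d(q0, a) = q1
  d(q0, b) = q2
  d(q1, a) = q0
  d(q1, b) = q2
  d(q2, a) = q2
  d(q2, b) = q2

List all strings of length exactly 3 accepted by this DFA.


All strings of length 3: 8 total
Accepted: 1

"aaa"


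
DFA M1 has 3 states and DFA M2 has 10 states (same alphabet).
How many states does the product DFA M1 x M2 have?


Product construction pairs every M1 state with every M2 state.
3 * 10 = 30

30


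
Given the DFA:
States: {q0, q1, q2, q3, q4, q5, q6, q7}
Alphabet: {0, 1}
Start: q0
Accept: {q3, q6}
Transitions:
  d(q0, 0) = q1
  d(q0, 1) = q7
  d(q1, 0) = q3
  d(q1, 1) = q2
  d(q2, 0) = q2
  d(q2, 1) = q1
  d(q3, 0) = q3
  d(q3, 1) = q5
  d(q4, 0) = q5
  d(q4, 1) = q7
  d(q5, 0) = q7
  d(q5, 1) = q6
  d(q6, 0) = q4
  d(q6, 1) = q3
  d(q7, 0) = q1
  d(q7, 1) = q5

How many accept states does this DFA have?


Accept states listed: {q3, q6}
Counting: q3(1) q6(2)

2


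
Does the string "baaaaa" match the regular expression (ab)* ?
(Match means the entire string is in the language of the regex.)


|string| = 6; first = 'b'; last = 'a'

No, "baaaaa" does not match (ab)*


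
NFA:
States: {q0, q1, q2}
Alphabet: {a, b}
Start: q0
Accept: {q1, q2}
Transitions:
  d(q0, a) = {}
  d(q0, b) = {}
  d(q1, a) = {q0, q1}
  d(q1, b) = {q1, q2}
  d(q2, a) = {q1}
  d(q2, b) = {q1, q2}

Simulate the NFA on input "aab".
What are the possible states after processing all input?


Start: {q0}
  --a--> {}
  --a--> {}
  --b--> {}

{} (empty set, no valid transitions)


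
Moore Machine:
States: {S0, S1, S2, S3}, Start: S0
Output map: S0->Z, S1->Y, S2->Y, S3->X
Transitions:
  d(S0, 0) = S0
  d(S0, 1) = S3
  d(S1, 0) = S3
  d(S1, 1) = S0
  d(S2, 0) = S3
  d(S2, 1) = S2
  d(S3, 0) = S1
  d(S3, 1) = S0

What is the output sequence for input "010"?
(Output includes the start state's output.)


Start: S0 (output Z)
  --0--> S0 (output Z)
  --1--> S3 (output X)
  --0--> S1 (output Y)

"ZZXY"


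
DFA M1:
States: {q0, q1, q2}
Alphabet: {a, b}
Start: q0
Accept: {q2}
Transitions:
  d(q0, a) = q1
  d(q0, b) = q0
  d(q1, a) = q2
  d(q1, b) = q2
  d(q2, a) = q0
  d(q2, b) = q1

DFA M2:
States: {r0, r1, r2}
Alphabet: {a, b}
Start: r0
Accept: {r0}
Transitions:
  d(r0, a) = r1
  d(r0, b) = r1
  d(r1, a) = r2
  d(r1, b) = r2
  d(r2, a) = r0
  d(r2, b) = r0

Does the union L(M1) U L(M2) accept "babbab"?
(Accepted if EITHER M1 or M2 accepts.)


M1: final=q1 accepted=False
M2: final=r0 accepted=True

Yes, union accepts


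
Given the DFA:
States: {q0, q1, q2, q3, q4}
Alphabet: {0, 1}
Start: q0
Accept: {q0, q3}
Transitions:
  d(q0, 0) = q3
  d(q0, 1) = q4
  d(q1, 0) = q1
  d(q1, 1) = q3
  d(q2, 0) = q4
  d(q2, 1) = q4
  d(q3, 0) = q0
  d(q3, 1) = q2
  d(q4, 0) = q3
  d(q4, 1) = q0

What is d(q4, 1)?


Looking up transition d(q4, 1)

q0


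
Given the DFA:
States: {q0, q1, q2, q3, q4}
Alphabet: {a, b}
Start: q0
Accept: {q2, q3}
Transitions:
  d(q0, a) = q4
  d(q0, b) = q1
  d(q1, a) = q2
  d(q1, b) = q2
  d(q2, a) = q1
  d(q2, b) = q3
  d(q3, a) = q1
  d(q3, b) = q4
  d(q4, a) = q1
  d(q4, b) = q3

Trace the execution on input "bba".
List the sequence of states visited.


Input: bba
d(q0, b) = q1
d(q1, b) = q2
d(q2, a) = q1


q0 -> q1 -> q2 -> q1


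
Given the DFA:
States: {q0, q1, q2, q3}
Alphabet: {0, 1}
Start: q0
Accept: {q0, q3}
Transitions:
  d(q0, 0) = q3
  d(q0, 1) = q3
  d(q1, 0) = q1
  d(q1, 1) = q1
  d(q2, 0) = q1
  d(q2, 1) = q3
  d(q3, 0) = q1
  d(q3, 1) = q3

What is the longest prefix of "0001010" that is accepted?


Run the DFA, marking each prefix where the state is accepting:
  "" -> q0 [accept]
  "0" -> q3 [accept]
  "00" -> q1 [reject]
  "000" -> q1 [reject]
  "0001" -> q1 [reject]
  "00010" -> q1 [reject]
  "000101" -> q1 [reject]
  "0001010" -> q1 [reject]

"0"


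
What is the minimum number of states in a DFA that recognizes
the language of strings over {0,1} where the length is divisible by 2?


States track (length) mod 2.
Need 2 states: one per remainder 0..1; accept = remainder 0.

2


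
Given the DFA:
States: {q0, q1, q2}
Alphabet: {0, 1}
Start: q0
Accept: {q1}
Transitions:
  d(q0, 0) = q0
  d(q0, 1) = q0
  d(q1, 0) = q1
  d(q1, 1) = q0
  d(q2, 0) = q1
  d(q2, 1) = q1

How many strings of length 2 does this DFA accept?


Enumerating all length-2 strings:
  "00" -> q0 [reject]
  "01" -> q0 [reject]
  "10" -> q0 [reject]
  "11" -> q0 [reject]

0 out of 4


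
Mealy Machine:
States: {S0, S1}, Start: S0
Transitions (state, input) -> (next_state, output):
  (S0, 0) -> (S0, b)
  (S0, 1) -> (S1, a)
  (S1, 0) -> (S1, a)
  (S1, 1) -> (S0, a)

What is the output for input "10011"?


Step-by-step:
  (S0, 1) -> (S1, a)
  (S1, 0) -> (S1, a)
  (S1, 0) -> (S1, a)
  (S1, 1) -> (S0, a)
  (S0, 1) -> (S1, a)

"aaaaa"


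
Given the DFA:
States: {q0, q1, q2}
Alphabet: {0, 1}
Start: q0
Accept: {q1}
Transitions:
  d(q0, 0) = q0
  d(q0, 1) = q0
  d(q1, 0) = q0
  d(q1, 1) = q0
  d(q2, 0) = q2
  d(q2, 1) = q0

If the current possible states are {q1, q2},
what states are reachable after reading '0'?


Apply transition on '0' from each current state:
  d(q1, 0) = q0
  d(q2, 0) = q2

{q0, q2}


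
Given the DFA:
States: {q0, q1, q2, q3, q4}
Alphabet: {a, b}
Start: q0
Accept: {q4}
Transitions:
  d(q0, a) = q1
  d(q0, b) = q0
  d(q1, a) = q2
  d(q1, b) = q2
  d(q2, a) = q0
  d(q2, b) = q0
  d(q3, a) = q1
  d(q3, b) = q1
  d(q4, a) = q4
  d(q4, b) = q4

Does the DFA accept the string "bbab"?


Trace: q0 -> q0 -> q0 -> q1 -> q2
Final state: q2
Accept states: {q4}

No, rejected (final state q2 is not an accept state)


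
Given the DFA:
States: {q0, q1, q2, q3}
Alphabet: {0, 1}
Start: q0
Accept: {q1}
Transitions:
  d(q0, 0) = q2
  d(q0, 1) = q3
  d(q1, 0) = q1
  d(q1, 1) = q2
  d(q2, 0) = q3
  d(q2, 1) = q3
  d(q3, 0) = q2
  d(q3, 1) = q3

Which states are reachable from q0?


BFS from q0:
  layer 0: {q0}
  layer 1: {q2, q3}

{q0, q2, q3}


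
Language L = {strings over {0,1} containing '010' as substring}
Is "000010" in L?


'010' occurs at index 3

Yes, "000010" is in L


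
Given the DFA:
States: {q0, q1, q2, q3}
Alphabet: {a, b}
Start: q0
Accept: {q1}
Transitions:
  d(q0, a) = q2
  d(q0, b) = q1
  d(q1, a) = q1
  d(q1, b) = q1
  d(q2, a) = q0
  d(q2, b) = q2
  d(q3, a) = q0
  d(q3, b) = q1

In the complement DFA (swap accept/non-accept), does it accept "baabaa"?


Trace: q0 -> q1 -> q1 -> q1 -> q1 -> q1 -> q1
Final: q1
Original accept: {q1}
Complement: q1 is in original accept

No, complement rejects (original accepts)


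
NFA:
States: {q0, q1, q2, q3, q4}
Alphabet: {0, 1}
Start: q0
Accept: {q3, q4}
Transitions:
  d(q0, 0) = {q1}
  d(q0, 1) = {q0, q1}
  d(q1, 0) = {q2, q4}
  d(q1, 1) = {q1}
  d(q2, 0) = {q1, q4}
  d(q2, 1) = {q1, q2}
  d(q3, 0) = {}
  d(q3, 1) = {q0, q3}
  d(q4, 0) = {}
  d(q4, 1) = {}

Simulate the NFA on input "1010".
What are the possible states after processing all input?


Start: {q0}
  --1--> {q0, q1}
  --0--> {q1, q2, q4}
  --1--> {q1, q2}
  --0--> {q1, q2, q4}

{q1, q2, q4}


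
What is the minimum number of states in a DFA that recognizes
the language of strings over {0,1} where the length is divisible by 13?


States track (length) mod 13.
Need 13 states: one per remainder 0..12; accept = remainder 0.

13


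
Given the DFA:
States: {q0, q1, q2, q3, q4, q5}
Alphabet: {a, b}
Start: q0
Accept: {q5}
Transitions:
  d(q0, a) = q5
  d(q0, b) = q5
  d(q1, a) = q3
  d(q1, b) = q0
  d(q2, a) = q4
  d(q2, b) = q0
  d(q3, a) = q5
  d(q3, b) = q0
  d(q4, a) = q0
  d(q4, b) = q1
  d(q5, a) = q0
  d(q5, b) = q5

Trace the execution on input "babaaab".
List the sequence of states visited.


Input: babaaab
d(q0, b) = q5
d(q5, a) = q0
d(q0, b) = q5
d(q5, a) = q0
d(q0, a) = q5
d(q5, a) = q0
d(q0, b) = q5


q0 -> q5 -> q0 -> q5 -> q0 -> q5 -> q0 -> q5


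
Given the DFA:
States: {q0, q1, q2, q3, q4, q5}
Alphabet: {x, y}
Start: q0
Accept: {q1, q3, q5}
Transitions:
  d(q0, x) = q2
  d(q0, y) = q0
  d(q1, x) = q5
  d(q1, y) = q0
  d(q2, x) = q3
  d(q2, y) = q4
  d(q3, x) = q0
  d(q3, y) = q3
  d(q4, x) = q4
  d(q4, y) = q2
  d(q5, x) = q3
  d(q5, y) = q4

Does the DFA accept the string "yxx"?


Trace: q0 -> q0 -> q2 -> q3
Final state: q3
Accept states: {q1, q3, q5}

Yes, accepted (final state q3 is an accept state)


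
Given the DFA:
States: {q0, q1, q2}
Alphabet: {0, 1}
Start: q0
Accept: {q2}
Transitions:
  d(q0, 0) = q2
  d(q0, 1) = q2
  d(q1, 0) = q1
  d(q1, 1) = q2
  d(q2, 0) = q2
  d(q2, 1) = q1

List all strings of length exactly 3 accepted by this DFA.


All strings of length 3: 8 total
Accepted: 4

"000", "011", "100", "111"


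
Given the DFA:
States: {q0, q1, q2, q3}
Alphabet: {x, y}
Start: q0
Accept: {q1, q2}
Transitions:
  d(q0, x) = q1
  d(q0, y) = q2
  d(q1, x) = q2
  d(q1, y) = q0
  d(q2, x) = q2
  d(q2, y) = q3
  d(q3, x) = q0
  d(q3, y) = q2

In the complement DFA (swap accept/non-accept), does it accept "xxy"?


Trace: q0 -> q1 -> q2 -> q3
Final: q3
Original accept: {q1, q2}
Complement: q3 is not in original accept

Yes, complement accepts (original rejects)


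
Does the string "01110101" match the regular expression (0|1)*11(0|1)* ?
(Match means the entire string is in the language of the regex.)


|string| = 8; first = '0'; last = '1'

Yes, "01110101" matches (0|1)*11(0|1)*


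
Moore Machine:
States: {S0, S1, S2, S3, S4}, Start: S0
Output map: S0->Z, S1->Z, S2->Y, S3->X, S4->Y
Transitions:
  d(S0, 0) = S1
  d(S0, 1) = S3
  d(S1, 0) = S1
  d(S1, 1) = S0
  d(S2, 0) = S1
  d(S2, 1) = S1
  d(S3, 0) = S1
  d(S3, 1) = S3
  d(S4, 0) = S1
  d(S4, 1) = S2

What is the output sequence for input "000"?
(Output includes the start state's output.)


Start: S0 (output Z)
  --0--> S1 (output Z)
  --0--> S1 (output Z)
  --0--> S1 (output Z)

"ZZZZ"


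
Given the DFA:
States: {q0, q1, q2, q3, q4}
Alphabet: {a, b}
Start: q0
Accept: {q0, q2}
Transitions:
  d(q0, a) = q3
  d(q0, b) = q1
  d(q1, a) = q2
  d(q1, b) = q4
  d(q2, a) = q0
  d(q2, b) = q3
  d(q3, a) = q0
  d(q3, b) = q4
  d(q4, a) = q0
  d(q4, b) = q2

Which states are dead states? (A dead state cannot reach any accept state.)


Forward reachability from each state:
  q0 -> reaches accept state q0 (live)
  q1 -> reaches accept state q0 (live)
  q2 -> reaches accept state q0 (live)
  q3 -> reaches accept state q0 (live)
  q4 -> reaches accept state q0 (live)

None (all states can reach an accept state)


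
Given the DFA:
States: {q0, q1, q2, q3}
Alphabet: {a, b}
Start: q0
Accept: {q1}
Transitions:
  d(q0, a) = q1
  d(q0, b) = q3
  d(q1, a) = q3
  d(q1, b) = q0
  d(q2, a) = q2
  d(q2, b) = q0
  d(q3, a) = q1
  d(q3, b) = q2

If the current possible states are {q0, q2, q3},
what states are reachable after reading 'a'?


Apply transition on 'a' from each current state:
  d(q0, a) = q1
  d(q2, a) = q2
  d(q3, a) = q1

{q1, q2}


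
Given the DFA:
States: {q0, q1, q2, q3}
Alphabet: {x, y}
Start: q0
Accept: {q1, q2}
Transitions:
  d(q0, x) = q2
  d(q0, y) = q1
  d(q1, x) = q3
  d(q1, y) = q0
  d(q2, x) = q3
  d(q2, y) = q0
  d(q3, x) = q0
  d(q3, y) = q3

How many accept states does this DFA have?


Accept states listed: {q1, q2}
Counting: q1(1) q2(2)

2


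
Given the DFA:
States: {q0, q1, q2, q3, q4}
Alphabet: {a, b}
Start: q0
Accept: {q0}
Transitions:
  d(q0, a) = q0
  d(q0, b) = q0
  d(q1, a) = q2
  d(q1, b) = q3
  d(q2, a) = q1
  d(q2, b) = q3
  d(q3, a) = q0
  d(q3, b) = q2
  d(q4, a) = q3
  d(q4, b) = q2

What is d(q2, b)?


Looking up transition d(q2, b)

q3


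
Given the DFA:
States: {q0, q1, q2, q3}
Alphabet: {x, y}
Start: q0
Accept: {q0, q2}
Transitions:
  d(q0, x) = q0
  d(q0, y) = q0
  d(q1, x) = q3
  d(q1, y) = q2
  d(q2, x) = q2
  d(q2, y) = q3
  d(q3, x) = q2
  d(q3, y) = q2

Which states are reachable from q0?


BFS from q0:
  layer 0: {q0}

{q0}


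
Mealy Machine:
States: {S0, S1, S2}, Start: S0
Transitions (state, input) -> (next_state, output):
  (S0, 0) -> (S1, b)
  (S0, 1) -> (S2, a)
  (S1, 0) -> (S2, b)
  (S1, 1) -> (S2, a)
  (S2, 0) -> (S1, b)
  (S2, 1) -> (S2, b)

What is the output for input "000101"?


Step-by-step:
  (S0, 0) -> (S1, b)
  (S1, 0) -> (S2, b)
  (S2, 0) -> (S1, b)
  (S1, 1) -> (S2, a)
  (S2, 0) -> (S1, b)
  (S1, 1) -> (S2, a)

"bbbaba"


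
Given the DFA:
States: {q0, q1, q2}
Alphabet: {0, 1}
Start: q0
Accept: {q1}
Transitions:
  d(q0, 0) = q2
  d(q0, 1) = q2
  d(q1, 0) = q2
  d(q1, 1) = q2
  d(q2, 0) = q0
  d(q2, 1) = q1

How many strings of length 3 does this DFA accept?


Enumerating all length-3 strings:
  "000" -> q2 [reject]
  "001" -> q2 [reject]
  "010" -> q2 [reject]
  "011" -> q2 [reject]
  "100" -> q2 [reject]
  "101" -> q2 [reject]
  "110" -> q2 [reject]
  "111" -> q2 [reject]

0 out of 8


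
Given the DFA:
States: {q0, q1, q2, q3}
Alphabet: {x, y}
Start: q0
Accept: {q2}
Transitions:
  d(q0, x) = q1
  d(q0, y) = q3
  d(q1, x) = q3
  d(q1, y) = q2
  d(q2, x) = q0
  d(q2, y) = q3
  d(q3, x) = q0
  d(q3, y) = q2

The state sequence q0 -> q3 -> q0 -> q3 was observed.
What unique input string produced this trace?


Trace back each transition to find the symbol:
  q0 --[y]--> q3
  q3 --[x]--> q0
  q0 --[y]--> q3

"yxy"


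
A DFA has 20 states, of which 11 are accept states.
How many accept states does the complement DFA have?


Complement swaps accept and non-accept states.
20 - 11 = 9

9


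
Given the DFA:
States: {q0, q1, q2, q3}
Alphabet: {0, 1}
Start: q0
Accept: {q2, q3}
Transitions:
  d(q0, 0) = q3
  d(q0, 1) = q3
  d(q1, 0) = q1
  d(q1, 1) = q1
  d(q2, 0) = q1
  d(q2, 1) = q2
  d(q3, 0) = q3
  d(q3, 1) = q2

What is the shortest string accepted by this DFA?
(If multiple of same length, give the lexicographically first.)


BFS by string length (lex-first path to each state shown):
  len 0: q0<-""
  len 1: q3<-"0"
Found accept state at length 1.

"0"


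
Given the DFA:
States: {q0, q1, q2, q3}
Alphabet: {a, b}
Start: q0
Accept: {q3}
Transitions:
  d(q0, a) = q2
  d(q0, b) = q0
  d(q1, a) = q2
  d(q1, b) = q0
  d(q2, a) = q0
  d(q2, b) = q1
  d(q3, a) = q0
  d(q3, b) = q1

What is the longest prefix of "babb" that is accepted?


Run the DFA, marking each prefix where the state is accepting:
  "" -> q0 [reject]
  "b" -> q0 [reject]
  "ba" -> q2 [reject]
  "bab" -> q1 [reject]
  "babb" -> q0 [reject]

No prefix is accepted


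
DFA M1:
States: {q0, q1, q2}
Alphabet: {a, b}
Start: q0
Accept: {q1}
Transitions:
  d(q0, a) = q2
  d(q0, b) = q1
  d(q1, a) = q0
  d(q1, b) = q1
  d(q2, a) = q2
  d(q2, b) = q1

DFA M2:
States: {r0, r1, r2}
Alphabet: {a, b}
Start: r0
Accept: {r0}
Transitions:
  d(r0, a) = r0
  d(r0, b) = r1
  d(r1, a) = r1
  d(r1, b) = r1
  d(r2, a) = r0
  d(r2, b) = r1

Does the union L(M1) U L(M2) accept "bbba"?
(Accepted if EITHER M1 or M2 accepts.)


M1: final=q0 accepted=False
M2: final=r1 accepted=False

No, union rejects (neither accepts)


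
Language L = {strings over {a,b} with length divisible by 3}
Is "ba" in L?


length = 2; 2 mod 3 = 2

No, "ba" is not in L


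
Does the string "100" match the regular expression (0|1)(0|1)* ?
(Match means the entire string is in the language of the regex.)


|string| = 3; first = '1'; last = '0'

Yes, "100" matches (0|1)(0|1)*


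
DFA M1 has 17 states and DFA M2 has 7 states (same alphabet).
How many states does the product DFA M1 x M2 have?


Product construction pairs every M1 state with every M2 state.
17 * 7 = 119

119


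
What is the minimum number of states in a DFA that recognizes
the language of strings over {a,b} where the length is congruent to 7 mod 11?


States track (length) mod 11.
Need 11 states: one per remainder 0..10; accept = remainder 7.

11


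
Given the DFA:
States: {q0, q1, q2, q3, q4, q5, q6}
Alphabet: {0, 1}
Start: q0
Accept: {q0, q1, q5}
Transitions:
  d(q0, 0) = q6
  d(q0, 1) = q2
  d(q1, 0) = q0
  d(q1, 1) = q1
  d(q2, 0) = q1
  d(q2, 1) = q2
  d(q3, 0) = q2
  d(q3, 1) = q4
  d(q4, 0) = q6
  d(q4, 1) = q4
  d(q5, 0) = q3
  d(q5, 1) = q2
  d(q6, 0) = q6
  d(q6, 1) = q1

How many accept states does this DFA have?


Accept states listed: {q0, q1, q5}
Counting: q0(1) q1(2) q5(3)

3


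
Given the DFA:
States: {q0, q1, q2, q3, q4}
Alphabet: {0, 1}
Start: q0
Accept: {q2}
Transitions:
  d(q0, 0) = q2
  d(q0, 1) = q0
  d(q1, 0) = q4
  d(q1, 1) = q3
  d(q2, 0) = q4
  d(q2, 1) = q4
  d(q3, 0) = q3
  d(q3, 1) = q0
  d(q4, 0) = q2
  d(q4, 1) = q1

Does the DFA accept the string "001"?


Trace: q0 -> q2 -> q4 -> q1
Final state: q1
Accept states: {q2}

No, rejected (final state q1 is not an accept state)


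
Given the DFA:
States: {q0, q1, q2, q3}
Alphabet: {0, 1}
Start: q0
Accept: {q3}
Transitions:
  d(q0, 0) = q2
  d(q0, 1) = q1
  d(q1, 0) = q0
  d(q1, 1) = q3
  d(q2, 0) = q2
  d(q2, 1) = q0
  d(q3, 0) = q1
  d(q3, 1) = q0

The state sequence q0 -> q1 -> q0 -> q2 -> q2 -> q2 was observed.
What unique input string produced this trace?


Trace back each transition to find the symbol:
  q0 --[1]--> q1
  q1 --[0]--> q0
  q0 --[0]--> q2
  q2 --[0]--> q2
  q2 --[0]--> q2

"10000"


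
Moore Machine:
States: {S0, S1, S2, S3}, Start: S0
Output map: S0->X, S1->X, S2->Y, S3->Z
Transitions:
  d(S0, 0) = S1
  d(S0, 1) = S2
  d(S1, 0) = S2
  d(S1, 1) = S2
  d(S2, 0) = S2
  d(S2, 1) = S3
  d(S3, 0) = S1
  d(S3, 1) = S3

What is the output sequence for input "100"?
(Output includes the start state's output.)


Start: S0 (output X)
  --1--> S2 (output Y)
  --0--> S2 (output Y)
  --0--> S2 (output Y)

"XYYY"


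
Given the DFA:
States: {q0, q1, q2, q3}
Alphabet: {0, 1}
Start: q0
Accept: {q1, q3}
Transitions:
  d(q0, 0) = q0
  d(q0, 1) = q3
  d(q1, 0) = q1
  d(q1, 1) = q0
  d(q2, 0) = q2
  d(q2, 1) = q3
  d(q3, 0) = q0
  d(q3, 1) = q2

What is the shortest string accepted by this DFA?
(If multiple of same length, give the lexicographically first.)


BFS by string length (lex-first path to each state shown):
  len 0: q0<-""
  len 1: q0<-"0", q3<-"1"
Found accept state at length 1.

"1"


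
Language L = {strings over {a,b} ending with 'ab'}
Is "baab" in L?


last two symbols = 'ab'

Yes, "baab" is in L


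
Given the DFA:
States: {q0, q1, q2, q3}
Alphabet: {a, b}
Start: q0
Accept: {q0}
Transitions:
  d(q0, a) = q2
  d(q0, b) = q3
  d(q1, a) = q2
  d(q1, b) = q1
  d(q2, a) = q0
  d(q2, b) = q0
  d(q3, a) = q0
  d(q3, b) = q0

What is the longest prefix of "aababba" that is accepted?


Run the DFA, marking each prefix where the state is accepting:
  "" -> q0 [accept]
  "a" -> q2 [reject]
  "aa" -> q0 [accept]
  "aab" -> q3 [reject]
  "aaba" -> q0 [accept]
  "aabab" -> q3 [reject]
  "aababb" -> q0 [accept]
  "aababba" -> q2 [reject]

"aababb"


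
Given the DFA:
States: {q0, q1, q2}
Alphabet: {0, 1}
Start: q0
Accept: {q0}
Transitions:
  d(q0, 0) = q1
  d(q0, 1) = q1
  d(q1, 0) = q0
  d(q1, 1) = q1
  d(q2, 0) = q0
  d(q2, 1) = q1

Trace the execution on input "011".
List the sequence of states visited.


Input: 011
d(q0, 0) = q1
d(q1, 1) = q1
d(q1, 1) = q1


q0 -> q1 -> q1 -> q1


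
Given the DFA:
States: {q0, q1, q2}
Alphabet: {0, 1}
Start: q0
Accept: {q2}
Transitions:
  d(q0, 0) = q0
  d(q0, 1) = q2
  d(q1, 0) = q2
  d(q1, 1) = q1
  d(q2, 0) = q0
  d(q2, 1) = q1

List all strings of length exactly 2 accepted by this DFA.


All strings of length 2: 4 total
Accepted: 1

"01"


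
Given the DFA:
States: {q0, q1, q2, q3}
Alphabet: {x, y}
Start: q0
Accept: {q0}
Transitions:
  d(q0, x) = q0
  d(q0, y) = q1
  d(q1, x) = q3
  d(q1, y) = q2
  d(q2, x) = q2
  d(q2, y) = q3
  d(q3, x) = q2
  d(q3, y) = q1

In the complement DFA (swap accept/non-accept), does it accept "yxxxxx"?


Trace: q0 -> q1 -> q3 -> q2 -> q2 -> q2 -> q2
Final: q2
Original accept: {q0}
Complement: q2 is not in original accept

Yes, complement accepts (original rejects)


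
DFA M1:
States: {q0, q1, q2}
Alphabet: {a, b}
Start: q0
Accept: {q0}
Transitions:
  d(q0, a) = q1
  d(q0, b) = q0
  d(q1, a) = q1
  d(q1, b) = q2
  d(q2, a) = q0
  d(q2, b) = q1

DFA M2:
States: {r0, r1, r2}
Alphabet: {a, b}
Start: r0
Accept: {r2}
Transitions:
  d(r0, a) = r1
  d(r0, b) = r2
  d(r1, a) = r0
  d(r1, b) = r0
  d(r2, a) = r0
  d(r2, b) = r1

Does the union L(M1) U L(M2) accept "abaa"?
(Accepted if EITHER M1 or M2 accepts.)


M1: final=q1 accepted=False
M2: final=r0 accepted=False

No, union rejects (neither accepts)


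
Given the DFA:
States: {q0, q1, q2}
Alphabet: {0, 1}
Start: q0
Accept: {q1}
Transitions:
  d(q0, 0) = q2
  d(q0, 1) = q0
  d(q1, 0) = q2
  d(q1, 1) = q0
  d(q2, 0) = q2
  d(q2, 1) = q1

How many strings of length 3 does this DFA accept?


Enumerating all length-3 strings:
  "000" -> q2 [reject]
  "001" -> q1 [accept]
  "010" -> q2 [reject]
  "011" -> q0 [reject]
  "100" -> q2 [reject]
  "101" -> q1 [accept]
  "110" -> q2 [reject]
  "111" -> q0 [reject]

2 out of 8


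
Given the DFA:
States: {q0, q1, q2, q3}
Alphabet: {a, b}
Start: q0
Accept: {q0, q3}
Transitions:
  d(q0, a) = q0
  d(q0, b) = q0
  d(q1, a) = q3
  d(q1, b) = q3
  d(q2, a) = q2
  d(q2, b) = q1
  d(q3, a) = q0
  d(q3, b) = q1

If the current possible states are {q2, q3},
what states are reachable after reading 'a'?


Apply transition on 'a' from each current state:
  d(q2, a) = q2
  d(q3, a) = q0

{q0, q2}


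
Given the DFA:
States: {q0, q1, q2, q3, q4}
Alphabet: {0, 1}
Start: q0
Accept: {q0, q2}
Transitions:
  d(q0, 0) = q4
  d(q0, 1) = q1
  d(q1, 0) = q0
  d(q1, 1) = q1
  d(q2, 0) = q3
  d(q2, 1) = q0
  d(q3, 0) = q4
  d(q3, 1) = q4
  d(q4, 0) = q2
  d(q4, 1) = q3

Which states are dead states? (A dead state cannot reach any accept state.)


Forward reachability from each state:
  q0 -> reaches accept state q0 (live)
  q1 -> reaches accept state q0 (live)
  q2 -> reaches accept state q0 (live)
  q3 -> reaches accept state q0 (live)
  q4 -> reaches accept state q0 (live)

None (all states can reach an accept state)


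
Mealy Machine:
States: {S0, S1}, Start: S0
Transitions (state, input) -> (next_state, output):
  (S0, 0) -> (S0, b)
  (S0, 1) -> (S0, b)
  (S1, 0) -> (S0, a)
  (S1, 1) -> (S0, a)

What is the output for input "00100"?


Step-by-step:
  (S0, 0) -> (S0, b)
  (S0, 0) -> (S0, b)
  (S0, 1) -> (S0, b)
  (S0, 0) -> (S0, b)
  (S0, 0) -> (S0, b)

"bbbbb"


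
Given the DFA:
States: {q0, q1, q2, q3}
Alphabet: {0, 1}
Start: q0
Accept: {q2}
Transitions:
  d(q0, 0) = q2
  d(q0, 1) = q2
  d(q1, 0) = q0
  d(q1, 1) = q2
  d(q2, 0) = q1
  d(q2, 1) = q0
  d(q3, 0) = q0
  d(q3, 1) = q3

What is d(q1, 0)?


Looking up transition d(q1, 0)

q0


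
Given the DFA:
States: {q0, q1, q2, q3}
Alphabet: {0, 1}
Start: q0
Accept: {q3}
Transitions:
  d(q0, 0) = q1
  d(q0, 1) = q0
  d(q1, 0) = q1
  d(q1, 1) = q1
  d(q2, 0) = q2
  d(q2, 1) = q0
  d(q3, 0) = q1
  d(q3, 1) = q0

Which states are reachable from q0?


BFS from q0:
  layer 0: {q0}
  layer 1: {q1}

{q0, q1}


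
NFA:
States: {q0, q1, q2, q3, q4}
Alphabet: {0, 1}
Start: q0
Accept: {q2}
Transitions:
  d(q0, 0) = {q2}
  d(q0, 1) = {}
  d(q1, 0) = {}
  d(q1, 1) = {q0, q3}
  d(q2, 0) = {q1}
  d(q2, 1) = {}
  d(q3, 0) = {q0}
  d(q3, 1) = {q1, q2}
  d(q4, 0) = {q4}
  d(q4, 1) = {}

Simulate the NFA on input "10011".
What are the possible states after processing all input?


Start: {q0}
  --1--> {}
  --0--> {}
  --0--> {}
  --1--> {}
  --1--> {}

{} (empty set, no valid transitions)


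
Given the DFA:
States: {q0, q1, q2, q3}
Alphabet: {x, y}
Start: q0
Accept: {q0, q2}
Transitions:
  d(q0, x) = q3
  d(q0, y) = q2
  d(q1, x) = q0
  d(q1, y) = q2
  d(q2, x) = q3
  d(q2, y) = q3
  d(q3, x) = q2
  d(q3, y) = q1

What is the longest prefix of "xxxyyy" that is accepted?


Run the DFA, marking each prefix where the state is accepting:
  "" -> q0 [accept]
  "x" -> q3 [reject]
  "xx" -> q2 [accept]
  "xxx" -> q3 [reject]
  "xxxy" -> q1 [reject]
  "xxxyy" -> q2 [accept]
  "xxxyyy" -> q3 [reject]

"xxxyy"


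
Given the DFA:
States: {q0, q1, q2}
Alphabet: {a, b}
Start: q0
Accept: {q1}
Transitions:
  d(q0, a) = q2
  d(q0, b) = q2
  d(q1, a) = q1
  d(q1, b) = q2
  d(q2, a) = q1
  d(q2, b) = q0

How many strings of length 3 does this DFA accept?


Enumerating all length-3 strings:
  "aaa" -> q1 [accept]
  "aab" -> q2 [reject]
  "aba" -> q2 [reject]
  "abb" -> q2 [reject]
  "baa" -> q1 [accept]
  "bab" -> q2 [reject]
  "bba" -> q2 [reject]
  "bbb" -> q2 [reject]

2 out of 8


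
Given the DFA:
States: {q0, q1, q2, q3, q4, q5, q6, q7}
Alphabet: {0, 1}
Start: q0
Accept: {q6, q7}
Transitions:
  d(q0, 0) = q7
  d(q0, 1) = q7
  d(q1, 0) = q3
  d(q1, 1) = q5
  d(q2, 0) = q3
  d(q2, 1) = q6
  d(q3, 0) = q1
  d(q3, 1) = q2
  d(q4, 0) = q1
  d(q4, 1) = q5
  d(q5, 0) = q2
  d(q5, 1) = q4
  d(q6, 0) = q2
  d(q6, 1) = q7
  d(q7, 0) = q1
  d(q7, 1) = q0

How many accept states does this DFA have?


Accept states listed: {q6, q7}
Counting: q6(1) q7(2)

2


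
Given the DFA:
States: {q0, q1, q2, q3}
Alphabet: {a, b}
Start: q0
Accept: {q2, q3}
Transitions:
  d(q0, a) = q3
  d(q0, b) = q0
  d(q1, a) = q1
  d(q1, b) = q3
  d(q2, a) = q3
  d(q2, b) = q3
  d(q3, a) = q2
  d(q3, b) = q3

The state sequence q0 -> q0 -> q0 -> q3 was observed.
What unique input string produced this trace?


Trace back each transition to find the symbol:
  q0 --[b]--> q0
  q0 --[b]--> q0
  q0 --[a]--> q3

"bba"


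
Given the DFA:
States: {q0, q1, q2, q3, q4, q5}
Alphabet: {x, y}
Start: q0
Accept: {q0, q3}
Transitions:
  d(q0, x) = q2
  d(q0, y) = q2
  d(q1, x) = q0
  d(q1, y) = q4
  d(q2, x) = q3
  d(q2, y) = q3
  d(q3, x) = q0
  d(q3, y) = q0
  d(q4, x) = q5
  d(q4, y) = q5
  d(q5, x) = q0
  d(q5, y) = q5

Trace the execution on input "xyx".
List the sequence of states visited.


Input: xyx
d(q0, x) = q2
d(q2, y) = q3
d(q3, x) = q0


q0 -> q2 -> q3 -> q0


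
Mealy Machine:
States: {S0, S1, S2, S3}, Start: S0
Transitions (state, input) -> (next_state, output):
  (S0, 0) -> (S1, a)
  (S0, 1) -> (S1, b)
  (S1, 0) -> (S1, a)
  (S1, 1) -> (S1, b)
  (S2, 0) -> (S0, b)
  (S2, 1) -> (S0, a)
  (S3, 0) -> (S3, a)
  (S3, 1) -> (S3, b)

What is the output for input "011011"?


Step-by-step:
  (S0, 0) -> (S1, a)
  (S1, 1) -> (S1, b)
  (S1, 1) -> (S1, b)
  (S1, 0) -> (S1, a)
  (S1, 1) -> (S1, b)
  (S1, 1) -> (S1, b)

"abbabb"


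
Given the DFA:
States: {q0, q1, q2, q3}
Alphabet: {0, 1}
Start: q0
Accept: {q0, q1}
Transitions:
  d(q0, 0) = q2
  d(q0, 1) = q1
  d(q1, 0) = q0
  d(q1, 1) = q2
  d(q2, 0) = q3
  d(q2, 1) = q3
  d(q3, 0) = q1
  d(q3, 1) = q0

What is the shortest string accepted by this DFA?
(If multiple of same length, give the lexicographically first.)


BFS by string length (lex-first path to each state shown):
  len 0: q0<-""
Found accept state at length 0.

"" (empty string)


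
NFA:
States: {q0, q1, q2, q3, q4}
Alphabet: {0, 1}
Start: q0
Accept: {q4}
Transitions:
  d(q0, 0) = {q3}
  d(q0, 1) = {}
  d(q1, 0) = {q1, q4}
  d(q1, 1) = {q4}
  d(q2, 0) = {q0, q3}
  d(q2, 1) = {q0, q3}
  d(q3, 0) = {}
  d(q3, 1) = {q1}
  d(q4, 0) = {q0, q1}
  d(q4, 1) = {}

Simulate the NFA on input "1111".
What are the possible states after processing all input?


Start: {q0}
  --1--> {}
  --1--> {}
  --1--> {}
  --1--> {}

{} (empty set, no valid transitions)


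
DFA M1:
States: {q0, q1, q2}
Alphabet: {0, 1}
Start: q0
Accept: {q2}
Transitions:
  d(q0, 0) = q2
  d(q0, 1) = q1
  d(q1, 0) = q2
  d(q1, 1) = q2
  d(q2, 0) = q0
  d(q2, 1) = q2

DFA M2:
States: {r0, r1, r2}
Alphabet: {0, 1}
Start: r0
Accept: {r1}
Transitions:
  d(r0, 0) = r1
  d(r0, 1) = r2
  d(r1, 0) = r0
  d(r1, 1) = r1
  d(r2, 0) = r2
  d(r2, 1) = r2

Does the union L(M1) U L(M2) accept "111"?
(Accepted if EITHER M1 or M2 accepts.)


M1: final=q2 accepted=True
M2: final=r2 accepted=False

Yes, union accepts


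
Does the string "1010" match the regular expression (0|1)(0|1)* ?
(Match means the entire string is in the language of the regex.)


|string| = 4; first = '1'; last = '0'

Yes, "1010" matches (0|1)(0|1)*


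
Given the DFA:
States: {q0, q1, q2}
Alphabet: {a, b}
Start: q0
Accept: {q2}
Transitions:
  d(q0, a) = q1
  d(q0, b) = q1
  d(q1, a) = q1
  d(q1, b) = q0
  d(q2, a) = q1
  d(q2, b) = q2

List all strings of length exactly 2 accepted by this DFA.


All strings of length 2: 4 total
Accepted: 0

None


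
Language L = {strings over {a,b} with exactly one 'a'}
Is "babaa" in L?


count('a') = 3

No, "babaa" is not in L


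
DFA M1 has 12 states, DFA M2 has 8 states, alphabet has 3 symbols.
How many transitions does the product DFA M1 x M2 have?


Product DFA has 12 * 8 = 96 states.
Each has 3 transitions: 96 * 3 = 288

288


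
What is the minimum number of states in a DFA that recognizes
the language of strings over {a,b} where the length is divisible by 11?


States track (length) mod 11.
Need 11 states: one per remainder 0..10; accept = remainder 0.

11


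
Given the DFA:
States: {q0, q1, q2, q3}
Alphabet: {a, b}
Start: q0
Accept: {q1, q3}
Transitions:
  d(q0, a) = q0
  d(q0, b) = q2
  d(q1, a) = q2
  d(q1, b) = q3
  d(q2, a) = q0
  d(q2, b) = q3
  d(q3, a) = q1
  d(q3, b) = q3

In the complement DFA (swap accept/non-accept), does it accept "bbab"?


Trace: q0 -> q2 -> q3 -> q1 -> q3
Final: q3
Original accept: {q1, q3}
Complement: q3 is in original accept

No, complement rejects (original accepts)


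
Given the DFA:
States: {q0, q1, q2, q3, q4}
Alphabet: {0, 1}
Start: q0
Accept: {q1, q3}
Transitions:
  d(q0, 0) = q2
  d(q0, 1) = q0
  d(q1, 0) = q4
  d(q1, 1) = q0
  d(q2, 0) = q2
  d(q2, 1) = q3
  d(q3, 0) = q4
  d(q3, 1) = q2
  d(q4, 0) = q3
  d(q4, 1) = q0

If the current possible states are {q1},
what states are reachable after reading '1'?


Apply transition on '1' from each current state:
  d(q1, 1) = q0

{q0}


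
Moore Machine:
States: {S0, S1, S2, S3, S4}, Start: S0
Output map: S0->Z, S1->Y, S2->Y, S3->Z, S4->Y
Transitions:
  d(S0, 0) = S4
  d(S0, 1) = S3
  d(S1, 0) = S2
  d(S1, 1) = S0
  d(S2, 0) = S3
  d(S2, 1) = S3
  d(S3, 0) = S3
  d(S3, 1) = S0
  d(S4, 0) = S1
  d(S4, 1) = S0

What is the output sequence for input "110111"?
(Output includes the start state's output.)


Start: S0 (output Z)
  --1--> S3 (output Z)
  --1--> S0 (output Z)
  --0--> S4 (output Y)
  --1--> S0 (output Z)
  --1--> S3 (output Z)
  --1--> S0 (output Z)

"ZZZYZZZ"


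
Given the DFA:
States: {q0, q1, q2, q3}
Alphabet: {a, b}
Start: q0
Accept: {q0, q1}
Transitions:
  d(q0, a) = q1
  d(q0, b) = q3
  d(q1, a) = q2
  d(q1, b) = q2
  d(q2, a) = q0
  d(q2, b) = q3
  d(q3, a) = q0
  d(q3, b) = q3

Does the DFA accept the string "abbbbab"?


Trace: q0 -> q1 -> q2 -> q3 -> q3 -> q3 -> q0 -> q3
Final state: q3
Accept states: {q0, q1}

No, rejected (final state q3 is not an accept state)


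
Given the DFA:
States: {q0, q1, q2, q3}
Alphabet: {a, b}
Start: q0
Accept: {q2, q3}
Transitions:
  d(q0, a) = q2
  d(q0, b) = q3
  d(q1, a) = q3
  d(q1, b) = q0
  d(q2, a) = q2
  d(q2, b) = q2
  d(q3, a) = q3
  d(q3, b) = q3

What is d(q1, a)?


Looking up transition d(q1, a)

q3


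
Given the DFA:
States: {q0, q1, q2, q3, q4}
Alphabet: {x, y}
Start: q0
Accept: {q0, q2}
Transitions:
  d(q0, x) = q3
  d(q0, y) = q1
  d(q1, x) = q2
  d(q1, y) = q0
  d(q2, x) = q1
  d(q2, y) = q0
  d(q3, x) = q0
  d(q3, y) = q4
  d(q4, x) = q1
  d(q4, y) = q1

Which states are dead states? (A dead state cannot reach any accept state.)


Forward reachability from each state:
  q0 -> reaches accept state q0 (live)
  q1 -> reaches accept state q0 (live)
  q2 -> reaches accept state q0 (live)
  q3 -> reaches accept state q0 (live)
  q4 -> reaches accept state q0 (live)

None (all states can reach an accept state)


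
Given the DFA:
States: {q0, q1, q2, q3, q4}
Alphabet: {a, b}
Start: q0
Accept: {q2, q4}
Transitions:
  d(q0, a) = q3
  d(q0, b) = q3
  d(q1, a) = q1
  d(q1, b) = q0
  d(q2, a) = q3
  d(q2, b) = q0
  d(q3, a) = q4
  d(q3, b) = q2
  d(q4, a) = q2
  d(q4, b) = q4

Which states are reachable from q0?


BFS from q0:
  layer 0: {q0}
  layer 1: {q3}
  layer 2: {q2, q4}

{q0, q2, q3, q4}


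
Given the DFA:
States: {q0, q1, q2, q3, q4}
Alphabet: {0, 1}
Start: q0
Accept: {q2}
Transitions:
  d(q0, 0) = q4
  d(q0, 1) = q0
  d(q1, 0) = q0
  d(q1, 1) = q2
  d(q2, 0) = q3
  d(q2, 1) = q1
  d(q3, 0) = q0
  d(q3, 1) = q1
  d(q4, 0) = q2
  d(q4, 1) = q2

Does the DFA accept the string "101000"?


Trace: q0 -> q0 -> q4 -> q2 -> q3 -> q0 -> q4
Final state: q4
Accept states: {q2}

No, rejected (final state q4 is not an accept state)


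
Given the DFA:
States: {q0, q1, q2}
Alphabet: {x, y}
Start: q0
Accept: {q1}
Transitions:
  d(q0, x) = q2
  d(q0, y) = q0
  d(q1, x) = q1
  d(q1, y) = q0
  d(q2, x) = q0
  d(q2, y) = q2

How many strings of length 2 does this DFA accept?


Enumerating all length-2 strings:
  "xx" -> q0 [reject]
  "xy" -> q2 [reject]
  "yx" -> q2 [reject]
  "yy" -> q0 [reject]

0 out of 4


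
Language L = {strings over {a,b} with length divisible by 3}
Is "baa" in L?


length = 3; 3 mod 3 = 0

Yes, "baa" is in L


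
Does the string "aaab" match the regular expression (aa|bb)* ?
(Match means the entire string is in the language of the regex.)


|string| = 4; first = 'a'; last = 'b'

No, "aaab" does not match (aa|bb)*


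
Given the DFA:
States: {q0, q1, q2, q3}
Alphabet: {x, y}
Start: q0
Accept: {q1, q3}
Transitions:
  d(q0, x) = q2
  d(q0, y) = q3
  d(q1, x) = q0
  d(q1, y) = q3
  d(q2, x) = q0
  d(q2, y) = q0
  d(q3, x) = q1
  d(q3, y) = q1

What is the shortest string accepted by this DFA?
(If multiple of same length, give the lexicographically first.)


BFS by string length (lex-first path to each state shown):
  len 0: q0<-""
  len 1: q2<-"x", q3<-"y"
Found accept state at length 1.

"y"


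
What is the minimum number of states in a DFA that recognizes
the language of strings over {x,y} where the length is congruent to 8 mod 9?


States track (length) mod 9.
Need 9 states: one per remainder 0..8; accept = remainder 8.

9


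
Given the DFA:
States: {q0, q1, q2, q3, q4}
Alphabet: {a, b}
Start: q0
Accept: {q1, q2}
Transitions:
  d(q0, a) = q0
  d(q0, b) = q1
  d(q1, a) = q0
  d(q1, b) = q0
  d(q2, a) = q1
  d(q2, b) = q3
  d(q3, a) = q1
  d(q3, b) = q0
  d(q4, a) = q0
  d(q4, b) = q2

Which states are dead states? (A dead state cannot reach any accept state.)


Forward reachability from each state:
  q0 -> reaches accept state q1 (live)
  q1 -> reaches accept state q1 (live)
  q2 -> reaches accept state q1 (live)
  q3 -> reaches accept state q1 (live)
  q4 -> reaches accept state q1 (live)

None (all states can reach an accept state)


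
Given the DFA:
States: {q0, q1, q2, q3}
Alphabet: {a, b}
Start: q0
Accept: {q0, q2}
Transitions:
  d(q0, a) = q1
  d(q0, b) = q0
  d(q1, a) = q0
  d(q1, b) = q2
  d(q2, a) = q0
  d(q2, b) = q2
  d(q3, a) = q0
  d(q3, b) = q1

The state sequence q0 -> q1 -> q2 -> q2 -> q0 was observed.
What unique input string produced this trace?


Trace back each transition to find the symbol:
  q0 --[a]--> q1
  q1 --[b]--> q2
  q2 --[b]--> q2
  q2 --[a]--> q0

"abba"


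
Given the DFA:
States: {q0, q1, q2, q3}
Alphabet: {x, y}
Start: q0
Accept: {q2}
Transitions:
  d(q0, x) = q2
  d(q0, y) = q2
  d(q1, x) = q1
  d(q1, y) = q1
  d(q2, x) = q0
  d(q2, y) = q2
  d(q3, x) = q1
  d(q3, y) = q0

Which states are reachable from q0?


BFS from q0:
  layer 0: {q0}
  layer 1: {q2}

{q0, q2}


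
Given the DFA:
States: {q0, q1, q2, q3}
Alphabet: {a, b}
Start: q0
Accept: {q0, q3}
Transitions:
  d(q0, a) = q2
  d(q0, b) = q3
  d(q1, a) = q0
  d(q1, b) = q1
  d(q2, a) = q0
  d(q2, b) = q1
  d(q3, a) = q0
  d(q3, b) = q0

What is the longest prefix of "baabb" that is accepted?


Run the DFA, marking each prefix where the state is accepting:
  "" -> q0 [accept]
  "b" -> q3 [accept]
  "ba" -> q0 [accept]
  "baa" -> q2 [reject]
  "baab" -> q1 [reject]
  "baabb" -> q1 [reject]

"ba"


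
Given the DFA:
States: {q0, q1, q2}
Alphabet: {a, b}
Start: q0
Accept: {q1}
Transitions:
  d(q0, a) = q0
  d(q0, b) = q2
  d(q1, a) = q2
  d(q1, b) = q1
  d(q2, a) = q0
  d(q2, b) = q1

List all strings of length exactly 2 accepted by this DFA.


All strings of length 2: 4 total
Accepted: 1

"bb"


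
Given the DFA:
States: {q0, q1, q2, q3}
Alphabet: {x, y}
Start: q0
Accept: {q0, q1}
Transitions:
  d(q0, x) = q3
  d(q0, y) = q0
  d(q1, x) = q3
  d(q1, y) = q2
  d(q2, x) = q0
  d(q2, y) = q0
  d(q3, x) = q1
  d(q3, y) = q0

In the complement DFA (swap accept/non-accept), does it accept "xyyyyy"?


Trace: q0 -> q3 -> q0 -> q0 -> q0 -> q0 -> q0
Final: q0
Original accept: {q0, q1}
Complement: q0 is in original accept

No, complement rejects (original accepts)


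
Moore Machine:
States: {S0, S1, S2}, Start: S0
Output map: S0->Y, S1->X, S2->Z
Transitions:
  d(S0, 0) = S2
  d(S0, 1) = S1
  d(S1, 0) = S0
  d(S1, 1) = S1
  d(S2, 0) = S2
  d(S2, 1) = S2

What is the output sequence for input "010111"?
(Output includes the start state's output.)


Start: S0 (output Y)
  --0--> S2 (output Z)
  --1--> S2 (output Z)
  --0--> S2 (output Z)
  --1--> S2 (output Z)
  --1--> S2 (output Z)
  --1--> S2 (output Z)

"YZZZZZZ"
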